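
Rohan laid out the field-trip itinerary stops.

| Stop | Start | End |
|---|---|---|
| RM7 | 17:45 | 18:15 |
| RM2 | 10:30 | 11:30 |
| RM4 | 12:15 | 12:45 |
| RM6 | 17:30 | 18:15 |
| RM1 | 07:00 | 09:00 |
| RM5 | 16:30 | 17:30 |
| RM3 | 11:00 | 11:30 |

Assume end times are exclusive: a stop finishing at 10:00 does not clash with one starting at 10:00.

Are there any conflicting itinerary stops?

Yes

Sorted by start: RM1, RM2, RM3, RM4, RM5, RM6, RM7.
RM2 starts after RM1 ends — done with RM1.
RM3 starts before RM2 ends → RM2 and RM3 overlap.
That's a conflict, so the schedule is not conflict-free.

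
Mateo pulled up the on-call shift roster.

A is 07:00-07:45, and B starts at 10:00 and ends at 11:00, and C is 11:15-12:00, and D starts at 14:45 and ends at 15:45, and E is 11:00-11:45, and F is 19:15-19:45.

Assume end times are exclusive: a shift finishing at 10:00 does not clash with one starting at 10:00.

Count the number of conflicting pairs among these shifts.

1

Two intervals overlap when each starts before the other ends.
Sorted by start: A, B, E, C, D, F.
B starts after A ends; A is clear from here.
E starts exactly when B ends (back-to-back, no overlap); B is clear from here.
C starts before E ends → E and C overlap.
D starts after E ends; E is clear from here.
D starts after C ends; C is clear from here.
F starts after D ends.
Overlapping pairs: C & E — 1 in total.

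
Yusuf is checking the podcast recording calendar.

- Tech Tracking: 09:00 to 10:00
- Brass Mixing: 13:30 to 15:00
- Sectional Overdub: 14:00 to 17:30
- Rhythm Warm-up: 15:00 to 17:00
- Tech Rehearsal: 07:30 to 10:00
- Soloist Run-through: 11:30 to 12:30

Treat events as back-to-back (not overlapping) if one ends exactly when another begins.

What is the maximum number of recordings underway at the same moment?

2

Walk through starts and ends in time order (an end at T is processed before a start at T):
07:30 start Tech Rehearsal → 1
09:00 start Tech Tracking → 2
10:00 end Tech Rehearsal → 1
10:00 end Tech Tracking → 0
11:30 start Soloist Run-through → 1
12:30 end Soloist Run-through → 0
13:30 start Brass Mixing → 1
14:00 start Sectional Overdub → 2
15:00 end Brass Mixing → 1
15:00 start Rhythm Warm-up → 2
17:00 end Rhythm Warm-up → 1
17:30 end Sectional Overdub → 0
Peak is 2, at 09:00 (Tech Rehearsal, Tech Tracking).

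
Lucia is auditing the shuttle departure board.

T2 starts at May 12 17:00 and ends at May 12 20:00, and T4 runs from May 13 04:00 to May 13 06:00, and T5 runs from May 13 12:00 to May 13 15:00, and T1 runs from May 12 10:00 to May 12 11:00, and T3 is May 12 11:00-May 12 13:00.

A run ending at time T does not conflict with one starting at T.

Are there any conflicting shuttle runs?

Sorted by start: T1, T3, T2, T4, T5.
T3 starts exactly when T1 ends (back-to-back, no overlap), so nothing later overlaps T1 either.
T2 starts after T3 ends, so nothing later overlaps T3 either.
T4 starts after T2 ends, so nothing later overlaps T2 either.
T5 starts after T4 ends.
Every pair is clear; the schedule has no overlaps.

No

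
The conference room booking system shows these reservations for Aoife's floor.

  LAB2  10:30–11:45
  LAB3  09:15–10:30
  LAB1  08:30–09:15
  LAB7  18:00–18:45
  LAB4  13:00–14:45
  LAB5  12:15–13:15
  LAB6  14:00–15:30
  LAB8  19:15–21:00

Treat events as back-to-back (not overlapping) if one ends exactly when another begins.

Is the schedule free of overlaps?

No

Check each pair: they overlap iff neither finishes before the other starts.
Sorted by start: LAB1, LAB3, LAB2, LAB5, LAB4, LAB6, LAB7, LAB8.
LAB3 starts exactly when LAB1 ends (back-to-back, no overlap), so nothing later overlaps LAB1 either.
LAB2 starts exactly when LAB3 ends (back-to-back, no overlap), so nothing later overlaps LAB3 either.
LAB5 starts after LAB2 ends, so nothing later overlaps LAB2 either.
LAB4 starts before LAB5 ends → LAB5 and LAB4 overlap.
That's a conflict, so the schedule is not conflict-free.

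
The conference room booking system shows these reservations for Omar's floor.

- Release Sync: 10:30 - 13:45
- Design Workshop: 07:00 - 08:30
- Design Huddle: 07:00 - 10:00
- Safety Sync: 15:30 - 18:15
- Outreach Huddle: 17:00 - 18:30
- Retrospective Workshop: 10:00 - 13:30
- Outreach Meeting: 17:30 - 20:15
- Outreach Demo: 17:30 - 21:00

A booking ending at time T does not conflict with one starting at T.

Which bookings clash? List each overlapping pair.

Sorted by start: Design Workshop, Design Huddle, Retrospective Workshop, Release Sync, Safety Sync, Outreach Huddle, Outreach Meeting, Outreach Demo.
Design Huddle starts before Design Workshop ends → Design Workshop and Design Huddle overlap.
Retrospective Workshop starts after Design Workshop ends; Design Workshop is clear from here.
Retrospective Workshop starts exactly when Design Huddle ends (back-to-back, no overlap); Design Huddle is clear from here.
Release Sync starts before Retrospective Workshop ends → Retrospective Workshop and Release Sync overlap.
Safety Sync starts after Retrospective Workshop ends; Retrospective Workshop is clear from here.
Safety Sync starts after Release Sync ends; Release Sync is clear from here.
Outreach Huddle starts before Safety Sync ends → Safety Sync and Outreach Huddle overlap.
Outreach Meeting starts before Safety Sync ends → Safety Sync and Outreach Meeting overlap.
Outreach Demo starts before Safety Sync ends → Safety Sync and Outreach Demo overlap.
Outreach Meeting starts before Outreach Huddle ends → Outreach Huddle and Outreach Meeting overlap.
Outreach Demo starts before Outreach Huddle ends → Outreach Huddle and Outreach Demo overlap.
Outreach Demo starts before Outreach Meeting ends → Outreach Meeting and Outreach Demo overlap.

Design Huddle & Design Workshop, Outreach Demo & Outreach Huddle, Outreach Demo & Outreach Meeting, Outreach Demo & Safety Sync, Outreach Huddle & Outreach Meeting, Outreach Huddle & Safety Sync, Outreach Meeting & Safety Sync, Release Sync & Retrospective Workshop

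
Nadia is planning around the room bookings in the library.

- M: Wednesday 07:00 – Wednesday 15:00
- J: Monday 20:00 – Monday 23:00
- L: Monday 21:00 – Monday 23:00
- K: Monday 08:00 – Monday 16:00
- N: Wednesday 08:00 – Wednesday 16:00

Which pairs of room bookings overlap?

Sorted by start: K, J, L, M, N.
J starts after K ends; K is clear from here.
L starts before J ends → J and L overlap.
M starts after J ends; J is clear from here.
M starts after L ends; L is clear from here.
N starts before M ends → M and N overlap.

J & L, M & N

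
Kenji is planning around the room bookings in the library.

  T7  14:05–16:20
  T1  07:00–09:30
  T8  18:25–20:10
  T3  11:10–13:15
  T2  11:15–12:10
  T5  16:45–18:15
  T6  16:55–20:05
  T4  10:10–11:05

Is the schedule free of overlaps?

No

Sorted by start: T1, T4, T3, T2, T7, T5, T6, T8.
T4 starts after T1 ends — done with T1.
T3 starts after T4 ends — done with T4.
T2 starts before T3 ends → T3 and T2 overlap.
That's a conflict, so the schedule is not conflict-free.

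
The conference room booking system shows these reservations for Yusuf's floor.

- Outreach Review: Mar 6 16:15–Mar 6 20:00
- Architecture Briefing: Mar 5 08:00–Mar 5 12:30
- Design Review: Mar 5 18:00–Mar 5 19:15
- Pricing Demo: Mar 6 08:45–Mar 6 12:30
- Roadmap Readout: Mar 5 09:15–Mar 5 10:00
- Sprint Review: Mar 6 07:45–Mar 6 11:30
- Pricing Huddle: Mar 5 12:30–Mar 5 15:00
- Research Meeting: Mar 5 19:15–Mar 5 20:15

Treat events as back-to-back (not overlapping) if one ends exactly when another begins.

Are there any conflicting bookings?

Two intervals overlap when each starts before the other ends.
Sorted by start: Architecture Briefing, Roadmap Readout, Pricing Huddle, Design Review, Research Meeting, Sprint Review, Pricing Demo, Outreach Review.
Roadmap Readout starts before Architecture Briefing ends → Architecture Briefing and Roadmap Readout overlap.
That's a conflict, so the schedule is not conflict-free.

Yes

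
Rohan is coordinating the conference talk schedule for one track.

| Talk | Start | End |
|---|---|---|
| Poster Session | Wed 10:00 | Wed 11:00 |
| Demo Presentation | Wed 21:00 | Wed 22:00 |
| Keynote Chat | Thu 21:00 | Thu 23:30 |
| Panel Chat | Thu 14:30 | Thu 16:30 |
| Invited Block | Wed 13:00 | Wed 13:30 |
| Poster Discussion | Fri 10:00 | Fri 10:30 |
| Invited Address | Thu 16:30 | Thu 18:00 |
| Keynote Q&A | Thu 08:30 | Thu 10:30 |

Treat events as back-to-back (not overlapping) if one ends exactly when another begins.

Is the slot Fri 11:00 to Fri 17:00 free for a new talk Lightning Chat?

Poster Session: ends Wed 11:00 at or before Lightning Chat starts Fri 11:00 → clear.
Invited Block: ends Wed 13:30 at or before Lightning Chat starts Fri 11:00 → clear.
Demo Presentation: ends Wed 22:00 at or before Lightning Chat starts Fri 11:00 → clear.
Keynote Q&A: ends Thu 10:30 at or before Lightning Chat starts Fri 11:00 → clear.
Panel Chat: ends Thu 16:30 at or before Lightning Chat starts Fri 11:00 → clear.
Invited Address: ends Thu 18:00 at or before Lightning Chat starts Fri 11:00 → clear.
Keynote Chat: ends Thu 23:30 at or before Lightning Chat starts Fri 11:00 → clear.
Poster Discussion: ends Fri 10:30 at or before Lightning Chat starts Fri 11:00 → clear.

Yes — the slot is free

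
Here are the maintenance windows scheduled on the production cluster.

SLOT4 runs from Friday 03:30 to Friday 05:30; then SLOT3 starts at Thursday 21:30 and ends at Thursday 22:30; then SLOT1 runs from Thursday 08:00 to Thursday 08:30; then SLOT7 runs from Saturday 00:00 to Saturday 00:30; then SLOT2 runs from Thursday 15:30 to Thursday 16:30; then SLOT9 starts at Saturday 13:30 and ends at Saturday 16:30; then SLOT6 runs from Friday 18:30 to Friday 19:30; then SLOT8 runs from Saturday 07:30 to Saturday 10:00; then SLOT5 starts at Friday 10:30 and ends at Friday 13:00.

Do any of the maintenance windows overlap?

No

Sorted by start: SLOT1, SLOT2, SLOT3, SLOT4, SLOT5, SLOT6, SLOT7, SLOT8, SLOT9.
SLOT2 starts after SLOT1 ends; SLOT1 is clear from here.
SLOT3 starts after SLOT2 ends; SLOT2 is clear from here.
SLOT4 starts after SLOT3 ends; SLOT3 is clear from here.
SLOT5 starts after SLOT4 ends; SLOT4 is clear from here.
SLOT6 starts after SLOT5 ends; SLOT5 is clear from here.
SLOT7 starts after SLOT6 ends; SLOT6 is clear from here.
SLOT8 starts after SLOT7 ends; SLOT7 is clear from here.
SLOT9 starts after SLOT8 ends.
Every pair is clear; the schedule has no overlaps.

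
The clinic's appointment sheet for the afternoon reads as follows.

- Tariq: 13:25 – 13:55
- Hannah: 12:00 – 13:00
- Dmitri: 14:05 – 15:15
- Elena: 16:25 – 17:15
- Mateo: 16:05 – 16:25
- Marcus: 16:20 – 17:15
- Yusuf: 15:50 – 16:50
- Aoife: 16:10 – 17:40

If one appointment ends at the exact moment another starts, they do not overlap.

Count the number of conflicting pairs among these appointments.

Sorted by start: Hannah, Tariq, Dmitri, Yusuf, Mateo, Aoife, Marcus, Elena.
Tariq starts after Hannah ends, so nothing later overlaps Hannah either.
Dmitri starts after Tariq ends, so nothing later overlaps Tariq either.
Yusuf starts after Dmitri ends, so nothing later overlaps Dmitri either.
Mateo starts before Yusuf ends → Yusuf and Mateo overlap.
Aoife starts before Yusuf ends → Yusuf and Aoife overlap.
Marcus starts before Yusuf ends → Yusuf and Marcus overlap.
Elena starts before Yusuf ends → Yusuf and Elena overlap.
Aoife starts before Mateo ends → Mateo and Aoife overlap.
Marcus starts before Mateo ends → Mateo and Marcus overlap.
Elena starts exactly when Mateo ends (back-to-back, no overlap).
Marcus starts before Aoife ends → Aoife and Marcus overlap.
Elena starts before Aoife ends → Aoife and Elena overlap.
Elena starts before Marcus ends → Marcus and Elena overlap.
Overlapping pairs: Aoife & Elena, Aoife & Marcus, Aoife & Mateo, Aoife & Yusuf, Elena & Marcus, Elena & Yusuf, Marcus & Mateo, Marcus & Yusuf, Mateo & Yusuf — 9 in total.

9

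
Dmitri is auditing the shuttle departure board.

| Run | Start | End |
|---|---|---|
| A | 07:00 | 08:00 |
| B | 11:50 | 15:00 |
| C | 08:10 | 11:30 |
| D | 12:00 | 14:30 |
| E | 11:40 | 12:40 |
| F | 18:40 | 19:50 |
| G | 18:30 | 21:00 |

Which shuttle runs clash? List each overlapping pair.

Sorted by start: A, C, E, B, D, G, F.
C starts after A ends; A is clear from here.
E starts after C ends; C is clear from here.
B starts before E ends → E and B overlap.
D starts before E ends → E and D overlap.
G starts after E ends; E is clear from here.
D starts before B ends → B and D overlap.
G starts after B ends; B is clear from here.
G starts after D ends; D is clear from here.
F starts before G ends → G and F overlap.

B & D, B & E, D & E, F & G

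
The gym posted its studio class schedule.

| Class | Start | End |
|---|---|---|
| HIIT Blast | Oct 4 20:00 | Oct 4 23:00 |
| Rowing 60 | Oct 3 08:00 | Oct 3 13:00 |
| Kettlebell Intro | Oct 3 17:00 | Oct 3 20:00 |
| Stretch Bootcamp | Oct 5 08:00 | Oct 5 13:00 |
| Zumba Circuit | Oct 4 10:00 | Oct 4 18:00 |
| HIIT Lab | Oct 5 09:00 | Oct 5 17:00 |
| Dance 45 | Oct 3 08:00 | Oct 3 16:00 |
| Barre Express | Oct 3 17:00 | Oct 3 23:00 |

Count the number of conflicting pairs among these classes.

Two intervals overlap when each starts before the other ends.
Sorted by start: Dance 45, Rowing 60, Kettlebell Intro, Barre Express, Zumba Circuit, HIIT Blast, Stretch Bootcamp, HIIT Lab.
Rowing 60 starts before Dance 45 ends → Dance 45 and Rowing 60 overlap.
Kettlebell Intro starts after Dance 45 ends, so nothing later overlaps Dance 45 either.
Kettlebell Intro starts after Rowing 60 ends, so nothing later overlaps Rowing 60 either.
Barre Express starts before Kettlebell Intro ends → Kettlebell Intro and Barre Express overlap.
Zumba Circuit starts after Kettlebell Intro ends, so nothing later overlaps Kettlebell Intro either.
Zumba Circuit starts after Barre Express ends, so nothing later overlaps Barre Express either.
HIIT Blast starts after Zumba Circuit ends, so nothing later overlaps Zumba Circuit either.
Stretch Bootcamp starts after HIIT Blast ends, so nothing later overlaps HIIT Blast either.
HIIT Lab starts before Stretch Bootcamp ends → Stretch Bootcamp and HIIT Lab overlap.
Overlapping pairs: Barre Express & Kettlebell Intro, Dance 45 & Rowing 60, HIIT Lab & Stretch Bootcamp — 3 in total.

3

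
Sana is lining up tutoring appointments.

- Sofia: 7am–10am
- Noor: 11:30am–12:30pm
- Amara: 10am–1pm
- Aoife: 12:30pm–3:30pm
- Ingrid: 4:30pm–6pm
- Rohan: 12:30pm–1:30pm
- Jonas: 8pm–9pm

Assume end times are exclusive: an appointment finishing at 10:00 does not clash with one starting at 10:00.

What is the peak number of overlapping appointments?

Sort all start/end points and keep a running count:
7am start Sofia → 1
10am end Sofia → 0
10am start Amara → 1
11:30am start Noor → 2
12:30pm end Noor → 1
12:30pm start Aoife → 2
12:30pm start Rohan → 3
1pm end Amara → 2
1:30pm end Rohan → 1
3:30pm end Aoife → 0
4:30pm start Ingrid → 1
6pm end Ingrid → 0
8pm start Jonas → 1
9pm end Jonas → 0
Peak is 3, at 12:30pm (Amara, Aoife, Rohan).

3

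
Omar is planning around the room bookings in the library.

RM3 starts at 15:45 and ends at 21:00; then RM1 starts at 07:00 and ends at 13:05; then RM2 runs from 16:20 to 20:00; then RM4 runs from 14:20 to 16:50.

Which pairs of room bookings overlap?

RM2 & RM3, RM2 & RM4, RM3 & RM4

Two intervals overlap when each starts before the other ends.
Sorted by start: RM1, RM4, RM3, RM2.
RM4 starts after RM1 ends, so nothing later overlaps RM1 either.
RM3 starts before RM4 ends → RM4 and RM3 overlap.
RM2 starts before RM4 ends → RM4 and RM2 overlap.
RM2 starts before RM3 ends → RM3 and RM2 overlap.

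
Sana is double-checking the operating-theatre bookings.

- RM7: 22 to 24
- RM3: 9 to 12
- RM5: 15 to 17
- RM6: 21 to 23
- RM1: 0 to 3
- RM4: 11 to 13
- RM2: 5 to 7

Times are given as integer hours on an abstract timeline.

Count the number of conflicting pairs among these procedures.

Sorted by start: RM1, RM2, RM3, RM4, RM5, RM6, RM7.
RM2 starts after RM1 ends — done with RM1.
RM3 starts after RM2 ends — done with RM2.
RM4 starts before RM3 ends → RM3 and RM4 overlap.
RM5 starts after RM3 ends — done with RM3.
RM5 starts after RM4 ends — done with RM4.
RM6 starts after RM5 ends — done with RM5.
RM7 starts before RM6 ends → RM6 and RM7 overlap.
Overlapping pairs: RM3 & RM4, RM6 & RM7 — 2 in total.

2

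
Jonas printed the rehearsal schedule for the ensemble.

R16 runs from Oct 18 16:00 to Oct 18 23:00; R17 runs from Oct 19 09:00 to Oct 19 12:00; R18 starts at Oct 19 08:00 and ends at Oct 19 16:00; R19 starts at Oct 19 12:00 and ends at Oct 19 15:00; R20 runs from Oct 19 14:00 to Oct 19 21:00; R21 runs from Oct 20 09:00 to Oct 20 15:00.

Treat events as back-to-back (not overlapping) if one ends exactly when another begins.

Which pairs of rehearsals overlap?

R17 & R18, R18 & R19, R18 & R20, R19 & R20

Sorted by start: R16, R18, R17, R19, R20, R21.
R18 starts after R16 ends, so R16 has no further overlaps.
R17 starts before R18 ends → R18 and R17 overlap.
R19 starts before R18 ends → R18 and R19 overlap.
R20 starts before R18 ends → R18 and R20 overlap.
R21 starts after R18 ends.
R19 starts exactly when R17 ends (back-to-back, no overlap), so R17 has no further overlaps.
R20 starts before R19 ends → R19 and R20 overlap.
R21 starts after R19 ends.
R21 starts after R20 ends.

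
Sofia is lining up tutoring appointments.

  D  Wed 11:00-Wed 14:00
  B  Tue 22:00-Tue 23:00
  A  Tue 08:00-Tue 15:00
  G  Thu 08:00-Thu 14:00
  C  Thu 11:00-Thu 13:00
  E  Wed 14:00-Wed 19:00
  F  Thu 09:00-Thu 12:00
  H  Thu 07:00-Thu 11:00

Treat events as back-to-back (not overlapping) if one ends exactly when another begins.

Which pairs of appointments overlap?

Check each pair: they overlap iff neither finishes before the other starts.
Sorted by start: A, B, D, E, H, G, F, C.
B starts after A ends; A is clear from here.
D starts after B ends; B is clear from here.
E starts exactly when D ends (back-to-back, no overlap); D is clear from here.
H starts after E ends; E is clear from here.
G starts before H ends → H and G overlap.
F starts before H ends → H and F overlap.
C starts exactly when H ends (back-to-back, no overlap).
F starts before G ends → G and F overlap.
C starts before G ends → G and C overlap.
C starts before F ends → F and C overlap.

C & F, C & G, F & G, F & H, G & H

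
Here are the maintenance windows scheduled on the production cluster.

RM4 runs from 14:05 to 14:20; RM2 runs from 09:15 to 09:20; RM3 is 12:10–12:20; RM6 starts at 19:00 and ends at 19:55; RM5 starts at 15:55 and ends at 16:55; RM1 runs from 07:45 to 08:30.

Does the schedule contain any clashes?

Sorted by start: RM1, RM2, RM3, RM4, RM5, RM6.
RM2 starts after RM1 ends, so nothing later overlaps RM1 either.
RM3 starts after RM2 ends, so nothing later overlaps RM2 either.
RM4 starts after RM3 ends, so nothing later overlaps RM3 either.
RM5 starts after RM4 ends, so nothing later overlaps RM4 either.
RM6 starts after RM5 ends.
Every pair is clear; the schedule has no overlaps.

No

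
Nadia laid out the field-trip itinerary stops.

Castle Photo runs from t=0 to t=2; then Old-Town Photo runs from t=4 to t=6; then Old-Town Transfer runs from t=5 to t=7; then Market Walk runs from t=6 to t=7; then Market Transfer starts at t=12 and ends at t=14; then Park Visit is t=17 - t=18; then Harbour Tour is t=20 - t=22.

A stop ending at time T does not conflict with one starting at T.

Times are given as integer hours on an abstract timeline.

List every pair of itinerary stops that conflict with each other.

Sorted by start: Castle Photo, Old-Town Photo, Old-Town Transfer, Market Walk, Market Transfer, Park Visit, Harbour Tour.
Old-Town Photo starts after Castle Photo ends; Castle Photo is clear from here.
Old-Town Transfer starts before Old-Town Photo ends → Old-Town Photo and Old-Town Transfer overlap.
Market Walk starts exactly when Old-Town Photo ends (back-to-back, no overlap); Old-Town Photo is clear from here.
Market Walk starts before Old-Town Transfer ends → Old-Town Transfer and Market Walk overlap.
Market Transfer starts after Old-Town Transfer ends; Old-Town Transfer is clear from here.
Market Transfer starts after Market Walk ends; Market Walk is clear from here.
Park Visit starts after Market Transfer ends; Market Transfer is clear from here.
Harbour Tour starts after Park Visit ends.

Market Walk & Old-Town Transfer, Old-Town Photo & Old-Town Transfer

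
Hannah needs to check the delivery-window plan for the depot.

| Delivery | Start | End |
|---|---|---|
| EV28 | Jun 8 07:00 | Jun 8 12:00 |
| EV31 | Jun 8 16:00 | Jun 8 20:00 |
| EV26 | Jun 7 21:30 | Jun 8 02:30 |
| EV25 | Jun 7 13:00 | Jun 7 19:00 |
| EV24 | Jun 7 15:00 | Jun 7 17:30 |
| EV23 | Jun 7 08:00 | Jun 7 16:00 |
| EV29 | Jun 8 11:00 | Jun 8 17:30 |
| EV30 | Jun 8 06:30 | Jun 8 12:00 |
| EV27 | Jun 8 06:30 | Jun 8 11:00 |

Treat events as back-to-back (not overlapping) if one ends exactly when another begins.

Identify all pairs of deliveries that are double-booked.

Two intervals overlap when each starts before the other ends.
Sorted by start: EV23, EV25, EV24, EV26, EV27, EV30, EV28, EV29, EV31.
EV25 starts before EV23 ends → EV23 and EV25 overlap.
EV24 starts before EV23 ends → EV23 and EV24 overlap.
EV26 starts after EV23 ends, so nothing later overlaps EV23 either.
EV24 starts before EV25 ends → EV25 and EV24 overlap.
EV26 starts after EV25 ends, so nothing later overlaps EV25 either.
EV26 starts after EV24 ends, so nothing later overlaps EV24 either.
EV27 starts after EV26 ends, so nothing later overlaps EV26 either.
EV30 starts before EV27 ends → EV27 and EV30 overlap.
EV28 starts before EV27 ends → EV27 and EV28 overlap.
EV29 starts exactly when EV27 ends (back-to-back, no overlap), so nothing later overlaps EV27 either.
EV28 starts before EV30 ends → EV30 and EV28 overlap.
EV29 starts before EV30 ends → EV30 and EV29 overlap.
EV31 starts after EV30 ends.
EV29 starts before EV28 ends → EV28 and EV29 overlap.
EV31 starts after EV28 ends.
EV31 starts before EV29 ends → EV29 and EV31 overlap.

EV23 & EV24, EV23 & EV25, EV24 & EV25, EV27 & EV28, EV27 & EV30, EV28 & EV29, EV28 & EV30, EV29 & EV30, EV29 & EV31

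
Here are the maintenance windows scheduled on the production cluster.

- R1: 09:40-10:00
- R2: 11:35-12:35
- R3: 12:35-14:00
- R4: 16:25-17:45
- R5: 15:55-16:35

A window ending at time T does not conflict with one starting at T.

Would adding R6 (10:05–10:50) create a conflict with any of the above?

No — it doesn't clash with anything

R1: ends 10:00 at or before R6 starts 10:05 → clear.
R2: starts 11:35 at or after R6 ends 10:50 → clear.
R3: starts 12:35 at or after R6 ends 10:50 → clear.
R5: starts 15:55 at or after R6 ends 10:50 → clear.
R4: starts 16:25 at or after R6 ends 10:50 → clear.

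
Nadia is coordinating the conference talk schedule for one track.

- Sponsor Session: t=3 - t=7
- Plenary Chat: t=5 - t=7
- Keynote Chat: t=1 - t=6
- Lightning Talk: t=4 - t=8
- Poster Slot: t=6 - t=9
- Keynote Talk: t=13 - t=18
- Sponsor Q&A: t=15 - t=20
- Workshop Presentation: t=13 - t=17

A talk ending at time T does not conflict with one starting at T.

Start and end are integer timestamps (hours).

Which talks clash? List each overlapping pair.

Keynote Chat & Lightning Talk, Keynote Chat & Plenary Chat, Keynote Chat & Sponsor Session, Keynote Talk & Sponsor Q&A, Keynote Talk & Workshop Presentation, Lightning Talk & Plenary Chat, Lightning Talk & Poster Slot, Lightning Talk & Sponsor Session, Plenary Chat & Poster Slot, Plenary Chat & Sponsor Session, Poster Slot & Sponsor Session, Sponsor Q&A & Workshop Presentation

Sorted by start: Keynote Chat, Sponsor Session, Lightning Talk, Plenary Chat, Poster Slot, Keynote Talk, Workshop Presentation, Sponsor Q&A.
Sponsor Session starts before Keynote Chat ends → Keynote Chat and Sponsor Session overlap.
Lightning Talk starts before Keynote Chat ends → Keynote Chat and Lightning Talk overlap.
Plenary Chat starts before Keynote Chat ends → Keynote Chat and Plenary Chat overlap.
Poster Slot starts exactly when Keynote Chat ends (back-to-back, no overlap) — done with Keynote Chat.
Lightning Talk starts before Sponsor Session ends → Sponsor Session and Lightning Talk overlap.
Plenary Chat starts before Sponsor Session ends → Sponsor Session and Plenary Chat overlap.
Poster Slot starts before Sponsor Session ends → Sponsor Session and Poster Slot overlap.
Keynote Talk starts after Sponsor Session ends — done with Sponsor Session.
Plenary Chat starts before Lightning Talk ends → Lightning Talk and Plenary Chat overlap.
Poster Slot starts before Lightning Talk ends → Lightning Talk and Poster Slot overlap.
Keynote Talk starts after Lightning Talk ends — done with Lightning Talk.
Poster Slot starts before Plenary Chat ends → Plenary Chat and Poster Slot overlap.
Keynote Talk starts after Plenary Chat ends — done with Plenary Chat.
Keynote Talk starts after Poster Slot ends — done with Poster Slot.
Workshop Presentation starts before Keynote Talk ends → Keynote Talk and Workshop Presentation overlap.
Sponsor Q&A starts before Keynote Talk ends → Keynote Talk and Sponsor Q&A overlap.
Sponsor Q&A starts before Workshop Presentation ends → Workshop Presentation and Sponsor Q&A overlap.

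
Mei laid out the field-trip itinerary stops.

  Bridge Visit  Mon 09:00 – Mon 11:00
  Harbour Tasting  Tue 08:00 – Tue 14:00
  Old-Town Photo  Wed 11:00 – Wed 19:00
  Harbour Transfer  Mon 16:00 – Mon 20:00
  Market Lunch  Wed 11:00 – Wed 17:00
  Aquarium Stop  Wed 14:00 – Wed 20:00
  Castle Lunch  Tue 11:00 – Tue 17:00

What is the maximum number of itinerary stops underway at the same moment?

3

Sweep the timeline, counting +1 at each start and −1 at each end (ends before starts at a tie):
Mon 09:00 start Bridge Visit → 1
Mon 11:00 end Bridge Visit → 0
Mon 16:00 start Harbour Transfer → 1
Mon 20:00 end Harbour Transfer → 0
Tue 08:00 start Harbour Tasting → 1
Tue 11:00 start Castle Lunch → 2
Tue 14:00 end Harbour Tasting → 1
Tue 17:00 end Castle Lunch → 0
Wed 11:00 start Market Lunch → 1
Wed 11:00 start Old-Town Photo → 2
Wed 14:00 start Aquarium Stop → 3
Wed 17:00 end Market Lunch → 2
Wed 19:00 end Old-Town Photo → 1
Wed 20:00 end Aquarium Stop → 0
Peak is 3, at Wed 14:00 (Aquarium Stop, Market Lunch, Old-Town Photo).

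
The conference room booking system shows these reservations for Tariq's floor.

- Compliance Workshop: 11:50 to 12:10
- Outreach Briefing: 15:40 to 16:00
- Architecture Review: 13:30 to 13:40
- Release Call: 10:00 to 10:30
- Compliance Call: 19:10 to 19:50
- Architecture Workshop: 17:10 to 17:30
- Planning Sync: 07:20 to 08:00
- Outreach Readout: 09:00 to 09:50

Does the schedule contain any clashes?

Sorted by start: Planning Sync, Outreach Readout, Release Call, Compliance Workshop, Architecture Review, Outreach Briefing, Architecture Workshop, Compliance Call.
Outreach Readout starts after Planning Sync ends, so Planning Sync has no further overlaps.
Release Call starts after Outreach Readout ends, so Outreach Readout has no further overlaps.
Compliance Workshop starts after Release Call ends, so Release Call has no further overlaps.
Architecture Review starts after Compliance Workshop ends, so Compliance Workshop has no further overlaps.
Outreach Briefing starts after Architecture Review ends, so Architecture Review has no further overlaps.
Architecture Workshop starts after Outreach Briefing ends, so Outreach Briefing has no further overlaps.
Compliance Call starts after Architecture Workshop ends.
Every pair is clear; the schedule has no overlaps.

No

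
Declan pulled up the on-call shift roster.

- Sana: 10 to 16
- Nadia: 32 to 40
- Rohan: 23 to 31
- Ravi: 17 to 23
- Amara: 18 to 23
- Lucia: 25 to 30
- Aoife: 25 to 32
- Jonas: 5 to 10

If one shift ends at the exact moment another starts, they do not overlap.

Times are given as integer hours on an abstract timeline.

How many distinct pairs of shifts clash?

Sorted by start: Jonas, Sana, Ravi, Amara, Rohan, Lucia, Aoife, Nadia.
Sana starts exactly when Jonas ends (back-to-back, no overlap), so nothing later overlaps Jonas either.
Ravi starts after Sana ends, so nothing later overlaps Sana either.
Amara starts before Ravi ends → Ravi and Amara overlap.
Rohan starts exactly when Ravi ends (back-to-back, no overlap), so nothing later overlaps Ravi either.
Rohan starts exactly when Amara ends (back-to-back, no overlap), so nothing later overlaps Amara either.
Lucia starts before Rohan ends → Rohan and Lucia overlap.
Aoife starts before Rohan ends → Rohan and Aoife overlap.
Nadia starts after Rohan ends.
Aoife starts before Lucia ends → Lucia and Aoife overlap.
Nadia starts after Lucia ends.
Nadia starts exactly when Aoife ends (back-to-back, no overlap).
Overlapping pairs: Amara & Ravi, Aoife & Lucia, Aoife & Rohan, Lucia & Rohan — 4 in total.

4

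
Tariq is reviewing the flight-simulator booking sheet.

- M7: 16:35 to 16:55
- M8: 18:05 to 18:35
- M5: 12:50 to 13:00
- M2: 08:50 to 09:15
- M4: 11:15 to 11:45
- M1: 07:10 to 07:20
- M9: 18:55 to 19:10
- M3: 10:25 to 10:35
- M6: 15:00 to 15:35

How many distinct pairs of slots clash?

Sorted by start: M1, M2, M3, M4, M5, M6, M7, M8, M9.
M2 starts after M1 ends — done with M1.
M3 starts after M2 ends — done with M2.
M4 starts after M3 ends — done with M3.
M5 starts after M4 ends — done with M4.
M6 starts after M5 ends — done with M5.
M7 starts after M6 ends — done with M6.
M8 starts after M7 ends — done with M7.
M9 starts after M8 ends.
No pair overlaps.

0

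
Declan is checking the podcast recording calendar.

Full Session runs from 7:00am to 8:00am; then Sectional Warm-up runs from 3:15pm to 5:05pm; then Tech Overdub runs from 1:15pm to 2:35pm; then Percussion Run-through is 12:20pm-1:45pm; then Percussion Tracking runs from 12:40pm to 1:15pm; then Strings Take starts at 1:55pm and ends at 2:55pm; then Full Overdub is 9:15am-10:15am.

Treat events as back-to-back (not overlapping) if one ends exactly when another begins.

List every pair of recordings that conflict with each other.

Percussion Run-through & Percussion Tracking, Percussion Run-through & Tech Overdub, Strings Take & Tech Overdub

Sorted by start: Full Session, Full Overdub, Percussion Run-through, Percussion Tracking, Tech Overdub, Strings Take, Sectional Warm-up.
Full Overdub starts after Full Session ends, so Full Session has no further overlaps.
Percussion Run-through starts after Full Overdub ends, so Full Overdub has no further overlaps.
Percussion Tracking starts before Percussion Run-through ends → Percussion Run-through and Percussion Tracking overlap.
Tech Overdub starts before Percussion Run-through ends → Percussion Run-through and Tech Overdub overlap.
Strings Take starts after Percussion Run-through ends, so Percussion Run-through has no further overlaps.
Tech Overdub starts exactly when Percussion Tracking ends (back-to-back, no overlap), so Percussion Tracking has no further overlaps.
Strings Take starts before Tech Overdub ends → Tech Overdub and Strings Take overlap.
Sectional Warm-up starts after Tech Overdub ends.
Sectional Warm-up starts after Strings Take ends.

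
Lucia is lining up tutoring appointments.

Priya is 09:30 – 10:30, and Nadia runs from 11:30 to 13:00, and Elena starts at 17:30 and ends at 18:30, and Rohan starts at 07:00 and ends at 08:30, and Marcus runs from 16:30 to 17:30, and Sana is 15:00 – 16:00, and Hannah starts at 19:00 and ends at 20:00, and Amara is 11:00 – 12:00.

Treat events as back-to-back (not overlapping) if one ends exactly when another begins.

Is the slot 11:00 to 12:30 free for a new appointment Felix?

No — it overlaps Amara, Nadia

Rohan: ends 08:30 at or before Felix starts 11:00 → clear.
Priya: ends 10:30 at or before Felix starts 11:00 → clear.
Amara: starts 11:00 before Felix ends 12:30, and ends 12:00 after Felix starts 11:00 → overlap.
Nadia: starts 11:30 before Felix ends 12:30, and ends 13:00 after Felix starts 11:00 → overlap.
Sana: starts 15:00 at or after Felix ends 12:30 → clear.
Marcus: starts 16:30 at or after Felix ends 12:30 → clear.
Elena: starts 17:30 at or after Felix ends 12:30 → clear.
Hannah: starts 19:00 at or after Felix ends 12:30 → clear.
Felix overlaps Nadia, Amara.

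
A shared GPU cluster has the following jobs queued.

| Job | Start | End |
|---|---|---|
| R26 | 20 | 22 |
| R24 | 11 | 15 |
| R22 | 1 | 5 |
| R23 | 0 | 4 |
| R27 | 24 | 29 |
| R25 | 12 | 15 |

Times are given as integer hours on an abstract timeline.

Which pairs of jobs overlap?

R22 & R23, R24 & R25

Sorted by start: R23, R22, R24, R25, R26, R27.
R22 starts before R23 ends → R23 and R22 overlap.
R24 starts after R23 ends, so nothing later overlaps R23 either.
R24 starts after R22 ends, so nothing later overlaps R22 either.
R25 starts before R24 ends → R24 and R25 overlap.
R26 starts after R24 ends, so nothing later overlaps R24 either.
R26 starts after R25 ends, so nothing later overlaps R25 either.
R27 starts after R26 ends.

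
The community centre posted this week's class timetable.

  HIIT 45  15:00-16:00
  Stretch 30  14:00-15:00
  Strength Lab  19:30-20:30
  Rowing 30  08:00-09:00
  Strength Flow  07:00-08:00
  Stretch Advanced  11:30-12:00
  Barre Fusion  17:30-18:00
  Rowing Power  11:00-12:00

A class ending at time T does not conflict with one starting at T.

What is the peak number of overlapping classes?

2

Sweep the timeline, counting +1 at each start and −1 at each end (ends before starts at a tie):
07:00 start Strength Flow → 1
08:00 end Strength Flow → 0
08:00 start Rowing 30 → 1
09:00 end Rowing 30 → 0
11:00 start Rowing Power → 1
11:30 start Stretch Advanced → 2
12:00 end Rowing Power → 1
12:00 end Stretch Advanced → 0
14:00 start Stretch 30 → 1
15:00 end Stretch 30 → 0
15:00 start HIIT 45 → 1
16:00 end HIIT 45 → 0
17:30 start Barre Fusion → 1
18:00 end Barre Fusion → 0
19:30 start Strength Lab → 1
20:30 end Strength Lab → 0
Peak is 2, at 11:30 (Rowing Power, Stretch Advanced).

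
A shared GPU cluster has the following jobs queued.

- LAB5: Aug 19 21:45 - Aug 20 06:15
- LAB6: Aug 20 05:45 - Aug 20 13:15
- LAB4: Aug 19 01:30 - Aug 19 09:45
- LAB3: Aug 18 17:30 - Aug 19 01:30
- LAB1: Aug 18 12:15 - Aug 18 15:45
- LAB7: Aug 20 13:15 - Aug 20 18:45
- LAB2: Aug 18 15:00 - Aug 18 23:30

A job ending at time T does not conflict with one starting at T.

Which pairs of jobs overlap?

LAB1 & LAB2, LAB2 & LAB3, LAB5 & LAB6

Check each pair: they overlap iff neither finishes before the other starts.
Sorted by start: LAB1, LAB2, LAB3, LAB4, LAB5, LAB6, LAB7.
LAB2 starts before LAB1 ends → LAB1 and LAB2 overlap.
LAB3 starts after LAB1 ends, so LAB1 has no further overlaps.
LAB3 starts before LAB2 ends → LAB2 and LAB3 overlap.
LAB4 starts after LAB2 ends, so LAB2 has no further overlaps.
LAB4 starts exactly when LAB3 ends (back-to-back, no overlap), so LAB3 has no further overlaps.
LAB5 starts after LAB4 ends, so LAB4 has no further overlaps.
LAB6 starts before LAB5 ends → LAB5 and LAB6 overlap.
LAB7 starts after LAB5 ends.
LAB7 starts exactly when LAB6 ends (back-to-back, no overlap).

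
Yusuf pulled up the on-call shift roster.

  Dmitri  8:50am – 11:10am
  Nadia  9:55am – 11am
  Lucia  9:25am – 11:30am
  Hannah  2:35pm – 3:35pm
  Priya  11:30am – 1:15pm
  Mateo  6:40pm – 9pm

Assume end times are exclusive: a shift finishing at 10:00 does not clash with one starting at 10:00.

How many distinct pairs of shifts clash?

Sorted by start: Dmitri, Lucia, Nadia, Priya, Hannah, Mateo.
Lucia starts before Dmitri ends → Dmitri and Lucia overlap.
Nadia starts before Dmitri ends → Dmitri and Nadia overlap.
Priya starts after Dmitri ends, so nothing later overlaps Dmitri either.
Nadia starts before Lucia ends → Lucia and Nadia overlap.
Priya starts exactly when Lucia ends (back-to-back, no overlap), so nothing later overlaps Lucia either.
Priya starts after Nadia ends, so nothing later overlaps Nadia either.
Hannah starts after Priya ends, so nothing later overlaps Priya either.
Mateo starts after Hannah ends.
Overlapping pairs: Dmitri & Lucia, Dmitri & Nadia, Lucia & Nadia — 3 in total.

3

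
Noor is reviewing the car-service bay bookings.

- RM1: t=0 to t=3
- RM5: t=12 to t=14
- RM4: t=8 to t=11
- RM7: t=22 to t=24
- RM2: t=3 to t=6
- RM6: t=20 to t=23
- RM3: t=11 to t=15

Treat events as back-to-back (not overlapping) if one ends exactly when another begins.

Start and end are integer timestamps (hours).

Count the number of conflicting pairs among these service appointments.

Two intervals overlap when each starts before the other ends.
Sorted by start: RM1, RM2, RM4, RM3, RM5, RM6, RM7.
RM2 starts exactly when RM1 ends (back-to-back, no overlap); RM1 is clear from here.
RM4 starts after RM2 ends; RM2 is clear from here.
RM3 starts exactly when RM4 ends (back-to-back, no overlap); RM4 is clear from here.
RM5 starts before RM3 ends → RM3 and RM5 overlap.
RM6 starts after RM3 ends; RM3 is clear from here.
RM6 starts after RM5 ends; RM5 is clear from here.
RM7 starts before RM6 ends → RM6 and RM7 overlap.
Overlapping pairs: RM3 & RM5, RM6 & RM7 — 2 in total.

2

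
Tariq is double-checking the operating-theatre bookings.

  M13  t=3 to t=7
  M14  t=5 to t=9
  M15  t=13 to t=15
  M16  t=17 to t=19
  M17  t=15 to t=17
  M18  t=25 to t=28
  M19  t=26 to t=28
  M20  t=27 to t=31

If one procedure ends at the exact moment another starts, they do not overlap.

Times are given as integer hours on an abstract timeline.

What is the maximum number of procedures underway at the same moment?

Sort all start/end points and keep a running count:
t=3 start M13 → 1
t=5 start M14 → 2
t=7 end M13 → 1
t=9 end M14 → 0
t=13 start M15 → 1
t=15 end M15 → 0
t=15 start M17 → 1
t=17 end M17 → 0
t=17 start M16 → 1
t=19 end M16 → 0
t=25 start M18 → 1
t=26 start M19 → 2
t=27 start M20 → 3
t=28 end M18 → 2
t=28 end M19 → 1
t=31 end M20 → 0
Peak is 3, at t=27 (M18, M19, M20).

3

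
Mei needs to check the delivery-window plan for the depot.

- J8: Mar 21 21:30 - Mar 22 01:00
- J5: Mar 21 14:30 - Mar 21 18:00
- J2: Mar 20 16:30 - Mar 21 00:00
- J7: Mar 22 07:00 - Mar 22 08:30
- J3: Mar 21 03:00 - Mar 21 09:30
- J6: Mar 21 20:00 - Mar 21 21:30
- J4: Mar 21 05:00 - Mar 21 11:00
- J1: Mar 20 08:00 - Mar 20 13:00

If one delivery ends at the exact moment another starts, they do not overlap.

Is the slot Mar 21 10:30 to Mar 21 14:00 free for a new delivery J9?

J1: ends Mar 20 13:00 at or before J9 starts Mar 21 10:30 → clear.
J2: ends Mar 21 00:00 at or before J9 starts Mar 21 10:30 → clear.
J3: ends Mar 21 09:30 at or before J9 starts Mar 21 10:30 → clear.
J4: starts Mar 21 05:00 before J9 ends Mar 21 14:00, and ends Mar 21 11:00 after J9 starts Mar 21 10:30 → overlap.
J5: starts Mar 21 14:30 at or after J9 ends Mar 21 14:00 → clear.
J6: starts Mar 21 20:00 at or after J9 ends Mar 21 14:00 → clear.
J8: starts Mar 21 21:30 at or after J9 ends Mar 21 14:00 → clear.
J7: starts Mar 22 07:00 at or after J9 ends Mar 21 14:00 → clear.
J9 overlaps J4.

No — it overlaps J4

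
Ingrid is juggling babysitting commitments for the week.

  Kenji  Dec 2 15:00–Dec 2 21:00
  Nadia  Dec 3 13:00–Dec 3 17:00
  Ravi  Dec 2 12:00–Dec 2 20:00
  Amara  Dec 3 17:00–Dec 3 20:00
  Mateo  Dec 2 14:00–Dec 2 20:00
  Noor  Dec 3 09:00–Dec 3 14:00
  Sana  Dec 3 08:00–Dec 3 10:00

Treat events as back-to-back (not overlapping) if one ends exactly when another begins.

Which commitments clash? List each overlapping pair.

Kenji & Mateo, Kenji & Ravi, Mateo & Ravi, Nadia & Noor, Noor & Sana

Sorted by start: Ravi, Mateo, Kenji, Sana, Noor, Nadia, Amara.
Mateo starts before Ravi ends → Ravi and Mateo overlap.
Kenji starts before Ravi ends → Ravi and Kenji overlap.
Sana starts after Ravi ends, so Ravi has no further overlaps.
Kenji starts before Mateo ends → Mateo and Kenji overlap.
Sana starts after Mateo ends, so Mateo has no further overlaps.
Sana starts after Kenji ends, so Kenji has no further overlaps.
Noor starts before Sana ends → Sana and Noor overlap.
Nadia starts after Sana ends, so Sana has no further overlaps.
Nadia starts before Noor ends → Noor and Nadia overlap.
Amara starts after Noor ends.
Amara starts exactly when Nadia ends (back-to-back, no overlap).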